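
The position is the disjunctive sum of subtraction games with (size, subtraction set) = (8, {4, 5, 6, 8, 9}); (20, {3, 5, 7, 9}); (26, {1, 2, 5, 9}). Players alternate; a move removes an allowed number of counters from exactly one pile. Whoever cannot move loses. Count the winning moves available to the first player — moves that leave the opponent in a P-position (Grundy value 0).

Pile A, S = {4, 5, 6, 8, 9}:
n : 0 1 2 3 4 5 6 7 8
G : 0 0 0 0 1 1 1 1 2
G_A(8) = 2.
Pile B, S = {3, 5, 7, 9}:
G(0) = 0
G(1) = mex{} = 0
G(2) = mex{} = 0
G(3) = mex{0} = 1
G(4) = mex{0} = 1
G(5) = mex{0,0} = 1
G(6) = mex{1,0} = 2
G(7) = mex{1,0,0} = 2
G(8) = mex{1,1,0} = 2
G(9) = mex{2,1,0,0} = 3
G(10) = mex{2,1,1,0} = 3
G(11) = mex{2,2,1,0} = 3
G(12) = mex{3,2,1,1} = 0
G(13) = mex{3,2,2,1} = 0
G(14) = mex{3,3,2,1} = 0
G(15) = mex{0,3,2,2} = 1
G(16) = mex{0,3,3,2} = 1
G(17) = mex{0,0,3,2} = 1
G(18) = mex{1,0,3,3} = 2
G(19) = mex{1,0,0,3} = 2
G(20) = mex{1,1,0,3} = 2
G_B(20) = 2.
Pile C, S = {1, 2, 5, 9}:
G(0) = 0
G(1) = mex{0} = 1
G(2) = mex{1,0} = 2
G(3) = mex{2,1} = 0
G(4) = mex{0,2} = 1
G(5) = mex{1,0,0} = 2
G(6) = mex{2,1,1} = 0
G(7) = mex{0,2,2} = 1
G(8) = mex{1,0,0} = 2
G(9) = mex{2,1,1,0} = 3
G(10) = mex{3,2,2,1} = 0
G(11) = mex{0,3,0,2} = 1
G(12) = mex{1,0,1,0} = 2
G(13) = mex{2,1,2,1} = 0
G(14) = mex{0,2,3,2} = 1
G(15) = mex{1,0,0,0} = 2
G(16) = mex{2,1,1,1} = 0
G(17) = mex{0,2,2,2} = 1
G(18) = mex{1,0,0,3} = 2
G(19) = mex{2,1,1,0} = 3
G(20) = mex{3,2,2,1} = 0
G(21) = mex{0,3,0,2} = 1
G(22) = mex{1,0,1,0} = 2
G(23) = mex{2,1,2,1} = 0
G(24) = mex{0,2,3,2} = 1
G(25) = mex{1,0,0,0} = 2
G(26) = mex{2,1,1,1} = 0
G_C(26) = 0.
Combined Grundy value = 2 ⊕ 2 ⊕ 0 = 0.
A winning move leaves total XOR = 0, i.e. changes one component's Grundy value g to g ⊕ X where X is the current total.
Pile A: target g' = 2⊕0 = 2, but every legal move changes the Grundy value (mex property), so 0 moves.
Pile B: target g' = 2⊕0 = 2, but every legal move changes the Grundy value (mex property), so 0 moves.
Pile C: target g' = 0⊕0 = 0, but every legal move changes the Grundy value (mex property), so 0 moves.

0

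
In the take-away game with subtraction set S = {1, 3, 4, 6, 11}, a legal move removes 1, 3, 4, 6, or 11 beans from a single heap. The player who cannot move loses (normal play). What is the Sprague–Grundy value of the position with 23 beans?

0

G(0) = 0
G(1) = mex{0} = 1
G(2) = mex{1} = 0
G(3) = mex{0,0} = 1
G(4) = mex{1,1,0} = 2
G(5) = mex{2,0,1} = 3
G(6) = mex{3,1,0,0} = 2
G(7) = mex{2,2,1,1} = 0
G(8) = mex{0,3,2,0} = 1
G(9) = mex{1,2,3,1} = 0
G(10) = mex{0,0,2,2} = 1
G(11) = mex{1,1,0,3,0} = 2
G(12) = mex{2,0,1,2,1} = 3
G(13) = mex{3,1,0,0,0} = 2
G(14) = mex{2,2,1,1,1} = 0
G(15) = mex{0,3,2,0,2} = 1
G(16) = mex{1,2,3,1,3} = 0
G(17) = mex{0,0,2,2,2} = 1
G(18) = mex{1,1,0,3,0} = 2
G(19) = mex{2,0,1,2,1} = 3
G(20) = mex{3,1,0,0,0} = 2
G(21) = mex{2,2,1,1,1} = 0
G(22) = mex{0,3,2,0,2} = 1
G(23) = mex{1,2,3,1,3} = 0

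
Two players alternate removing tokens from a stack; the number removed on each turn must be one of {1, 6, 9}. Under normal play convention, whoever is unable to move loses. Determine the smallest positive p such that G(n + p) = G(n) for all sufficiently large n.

G(0) = 0
G(1) = mex{0} = 1
G(2) = mex{1} = 0
G(3) = mex{0} = 1
G(4) = mex{1} = 0
G(5) = mex{0} = 1
G(6) = mex{1,0} = 2
G(7) = mex{2,1} = 0
G(8) = mex{0,0} = 1
G(9) = mex{1,1,0} = 2
G(10) = mex{2,0,1} = 3
G(11) = mex{3,1,0} = 2
G(12) = mex{2,2,1} = 0
G(13) = mex{0,0,0} = 1
G(14) = mex{1,1,1} = 0
G(15) = mex{0,2,2} = 1
G(16) = mex{1,3,0} = 2
G(17) = mex{2,2,1} = 0
G(18) = mex{0,0,2} = 1
G(19) = mex{1,1,3} = 0
G(20) = mex{0,0,2} = 1
G(21) = mex{1,1,0} = 2
G(22) = mex{2,2,1} = 0
G(23) = mex{0,0,0} = 1
G(24) = mex{1,1,1} = 0
G(25) = mex{0,0,2} = 1
G(26) = mex{1,1,0} = 2
From n = 11 onward G(n+5) = G(n); since this holds over max(S) = 9 consecutive positions the period is 5 (pre-period 11).

5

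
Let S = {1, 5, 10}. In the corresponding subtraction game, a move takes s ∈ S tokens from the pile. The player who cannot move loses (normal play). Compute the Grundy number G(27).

2

n :  0  1  2  3  4  5  6  7  8  9 10 11 12 13 14 15 16 17 18 19 20 21 22 23 24 25 26 27
G :  0  1  0  1  0  1  0  1  0  1  2  3  2  3  2  0  1  0  1  0  1  0  1  0  1  2  3  2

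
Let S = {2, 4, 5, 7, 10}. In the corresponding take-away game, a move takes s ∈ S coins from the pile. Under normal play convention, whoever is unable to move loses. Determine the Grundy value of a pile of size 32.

1

G(0) = 0
G(1) = mex{} = 0
G(2) = mex{0} = 1
G(3) = mex{0} = 1
G(4) = mex{1,0} = 2
G(5) = mex{1,0,0} = 2
G(6) = mex{2,1,0} = 3
G(7) = mex{2,1,1,0} = 3
G(8) = mex{3,2,1,0} = 4
G(9) = mex{3,2,2,1} = 0
G(10) = mex{4,3,2,1,0} = 5
G(11) = mex{0,3,3,2,0} = 1
G(12) = mex{5,4,3,2,1} = 0
G(13) = mex{1,0,4,3,1} = 2
G(14) = mex{0,5,0,3,2} = 1
G(15) = mex{2,1,5,4,2} = 0
G(16) = mex{1,0,1,0,3} = 2
G(17) = mex{0,2,0,5,3} = 1
G(18) = mex{2,1,2,1,4} = 0
G(19) = mex{1,0,1,0,0} = 2
G(20) = mex{0,2,0,2,5} = 1
G(21) = mex{2,1,2,1,1} = 0
G(22) = mex{1,0,1,0,0} = 2
G(23) = mex{0,2,0,2,2} = 1
G(24) = mex{2,1,2,1,1} = 0
G(25) = mex{1,0,1,0,0} = 2
G(26) = mex{0,2,0,2,2} = 1
G(27) = mex{2,1,2,1,1} = 0
G(28) = mex{1,0,1,0,0} = 2
G(29) = mex{0,2,0,2,2} = 1
G(30) = mex{2,1,2,1,1} = 0
G(31) = mex{1,0,1,0,0} = 2
G(32) = mex{0,2,0,2,2} = 1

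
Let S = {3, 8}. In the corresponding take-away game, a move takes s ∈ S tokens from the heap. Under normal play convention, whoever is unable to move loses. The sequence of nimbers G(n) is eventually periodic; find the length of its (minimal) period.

11

G(0) = 0
G(1) = mex{} = 0
G(2) = mex{} = 0
G(3) = mex{0} = 1
G(4) = mex{0} = 1
G(5) = mex{0} = 1
G(6) = mex{1} = 0
G(7) = mex{1} = 0
G(8) = mex{1,0} = 2
G(9) = mex{0,0} = 1
G(10) = mex{0,0} = 1
G(11) = mex{2,1} = 0
G(12) = mex{1,1} = 0
G(13) = mex{1,1} = 0
G(14) = mex{0,0} = 1
G(15) = mex{0,0} = 1
G(16) = mex{0,2} = 1
G(17) = mex{1,1} = 0
G(18) = mex{1,1} = 0
G(19) = mex{1,0} = 2
G(20) = mex{0,0} = 1
G(21) = mex{0,0} = 1
G(22) = mex{2,1} = 0
G(23) = mex{1,1} = 0
G(n+11) = G(n) holds for n = 0,…,7 (a full window of length max(S) = 8), so the sequence is purely periodic with period 11.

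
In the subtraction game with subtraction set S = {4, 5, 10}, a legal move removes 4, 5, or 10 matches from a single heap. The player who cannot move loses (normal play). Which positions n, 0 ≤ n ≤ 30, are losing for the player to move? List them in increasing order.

G(0) = 0
G(1) = mex{} = 0
G(2) = mex{} = 0
G(3) = mex{} = 0
G(4) = mex{0} = 1
G(5) = mex{0,0} = 1
G(6) = mex{0,0} = 1
G(7) = mex{0,0} = 1
G(8) = mex{1,0} = 2
G(9) = mex{1,1} = 0
G(10) = mex{1,1,0} = 2
G(11) = mex{1,1,0} = 2
G(12) = mex{2,1,0} = 3
G(13) = mex{0,2,0} = 1
G(14) = mex{2,0,1} = 3
G(15) = mex{2,2,1} = 0
G(16) = mex{3,2,1} = 0
G(17) = mex{1,3,1} = 0
G(18) = mex{3,1,2} = 0
G(19) = mex{0,3,0} = 1
G(20) = mex{0,0,2} = 1
G(21) = mex{0,0,2} = 1
G(22) = mex{0,0,3} = 1
G(23) = mex{1,0,1} = 2
G(24) = mex{1,1,3} = 0
G(25) = mex{1,1,0} = 2
G(26) = mex{1,1,0} = 2
G(27) = mex{2,1,0} = 3
G(28) = mex{0,2,0} = 1
G(29) = mex{2,0,1} = 3
G(30) = mex{2,2,1} = 0
P-positions are exactly the n with G(n) = 0.

0, 1, 2, 3, 9, 15, 16, 17, 18, 24, 30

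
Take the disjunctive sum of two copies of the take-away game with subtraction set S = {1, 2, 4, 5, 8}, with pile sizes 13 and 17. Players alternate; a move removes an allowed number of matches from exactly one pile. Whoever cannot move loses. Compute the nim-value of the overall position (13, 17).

3

All piles use S = {1, 2, 4, 5, 8}:
G(0) = 0
G(1) = mex{0} = 1
G(2) = mex{1,0} = 2
G(3) = mex{2,1} = 0
G(4) = mex{0,2,0} = 1
G(5) = mex{1,0,1,0} = 2
G(6) = mex{2,1,2,1} = 0
G(7) = mex{0,2,0,2} = 1
G(8) = mex{1,0,1,0,0} = 2
G(9) = mex{2,1,2,1,1} = 0
G(10) = mex{0,2,0,2,2} = 1
G(11) = mex{1,0,1,0,0} = 2
G(12) = mex{2,1,2,1,1} = 0
G(13) = mex{0,2,0,2,2} = 1
G(14) = mex{1,0,1,0,0} = 2
G(15) = mex{2,1,2,1,1} = 0
G(16) = mex{0,2,0,2,2} = 1
G(17) = mex{1,0,1,0,0} = 2
Pile A: G(13) = 1.
Pile B: G(17) = 2.
Combined Grundy value = 1 ⊕ 2 = 3.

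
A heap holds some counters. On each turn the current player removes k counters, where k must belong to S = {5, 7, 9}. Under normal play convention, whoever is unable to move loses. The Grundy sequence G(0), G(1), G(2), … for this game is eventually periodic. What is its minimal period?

n :  0  1  2  3  4  5  6  7  8  9 10 11 12 13 14 15 16 17 18 19 20 21 22 23 24 25 26 27 28 29
G :  0  0  0  0  0  1  1  1  1  1  2  2  2  2  0  0  0  0  0  1  1  1  1  1  2  2  2  2  0  0
G(n+14) = G(n) holds for n = 0,…,8 (a full window of length max(S) = 9), so the sequence is purely periodic with period 14.

14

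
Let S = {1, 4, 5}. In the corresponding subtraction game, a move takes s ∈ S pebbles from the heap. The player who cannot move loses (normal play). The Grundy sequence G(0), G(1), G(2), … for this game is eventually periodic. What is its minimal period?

n :  0  1  2  3  4  5  6  7  8  9 10 11 12 13 14 15 16 17
G :  0  1  0  1  2  3  2  3  0  1  0  1  2  3  2  3  0  1
G(n+8) = G(n) holds for n = 0,…,4 (a full window of length max(S) = 5), so the sequence is purely periodic with period 8.

8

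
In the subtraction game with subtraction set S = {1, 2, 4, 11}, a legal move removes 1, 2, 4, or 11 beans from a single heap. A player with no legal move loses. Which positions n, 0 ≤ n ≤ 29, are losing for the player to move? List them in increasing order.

0, 3, 6, 9, 12, 15, 18, 21, 24, 27

n :  0  1  2  3  4  5  6  7  8  9 10 11 12 13 14 15 16 17 18 19 20 21 22 23 24 25 26 27 28 29
G :  0  1  2  0  1  2  0  1  2  0  1  2  0  1  2  0  1  2  0  1  2  0  1  2  0  1  2  0  1  2
P-positions are exactly the n with G(n) = 0.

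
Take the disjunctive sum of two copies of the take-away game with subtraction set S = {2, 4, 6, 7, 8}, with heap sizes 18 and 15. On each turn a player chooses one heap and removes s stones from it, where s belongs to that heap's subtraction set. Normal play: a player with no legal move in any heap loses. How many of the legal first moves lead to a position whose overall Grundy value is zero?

All heaps use S = {2, 4, 6, 7, 8}:
G(0) = 0
G(1) = mex{} = 0
G(2) = mex{0} = 1
G(3) = mex{0} = 1
G(4) = mex{1,0} = 2
G(5) = mex{1,0} = 2
G(6) = mex{2,1,0} = 3
G(7) = mex{2,1,0,0} = 3
G(8) = mex{3,2,1,0,0} = 4
G(9) = mex{3,2,1,1,0} = 4
G(10) = mex{4,3,2,1,1} = 0
G(11) = mex{4,3,2,2,1} = 0
G(12) = mex{0,4,3,2,2} = 1
G(13) = mex{0,4,3,3,2} = 1
G(14) = mex{1,0,4,3,3} = 2
G(15) = mex{1,0,4,4,3} = 2
G(16) = mex{2,1,0,4,4} = 3
G(17) = mex{2,1,0,0,4} = 3
G(18) = mex{3,2,1,0,0} = 4
Heap A: G(18) = 4.
Heap B: G(15) = 2.
Combined Grundy value = 4 ⊕ 2 = 6.
A winning move leaves total XOR = 0, i.e. changes one component's Grundy value g to g ⊕ X where X is the current total.
Heap A: need g' = 4⊕6 = 2. Options: 18−2→G=3, 18−4→G=2, 18−6→G=1, 18−7→G=0, 18−8→G=0. Hits: 1.
Heap B: need g' = 2⊕6 = 4. Options: 15−2→G=1, 15−4→G=0, 15−6→G=4, 15−7→G=4, 15−8→G=3. Hits: 2.

3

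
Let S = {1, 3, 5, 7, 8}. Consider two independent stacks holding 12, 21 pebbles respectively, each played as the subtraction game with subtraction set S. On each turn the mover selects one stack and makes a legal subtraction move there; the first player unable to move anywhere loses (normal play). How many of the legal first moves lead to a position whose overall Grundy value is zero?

2

All stacks use S = {1, 3, 5, 7, 8}:
n :  0  1  2  3  4  5  6  7  8  9 10 11 12 13 14 15 16 17 18 19 20 21
G :  0  1  0  1  0  1  0  1  2  3  2  3  2  3  2  0  1  0  1  0  1  0
Stack A: G(12) = 2.
Stack B: G(21) = 0.
Combined Grundy value = 2 ⊕ 0 = 2.
A winning move leaves total XOR = 0, i.e. changes one component's Grundy value g to g ⊕ X where X is the current total.
Stack A: need g' = 2⊕2 = 0. Options: 12−1→G=3, 12−3→G=3, 12−5→G=1, 12−7→G=1, 12−8→G=0. Hits: 1.
Stack B: need g' = 0⊕2 = 2. Options: 21−1→G=1, 21−3→G=1, 21−5→G=1, 21−7→G=2, 21−8→G=3. Hits: 1.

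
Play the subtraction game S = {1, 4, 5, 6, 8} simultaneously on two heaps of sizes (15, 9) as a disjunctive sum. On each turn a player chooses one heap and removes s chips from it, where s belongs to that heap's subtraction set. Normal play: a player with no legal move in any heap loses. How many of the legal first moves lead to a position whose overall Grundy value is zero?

3

All heaps use S = {1, 4, 5, 6, 8}:
G(0) = 0
G(1) = mex{0} = 1
G(2) = mex{1} = 0
G(3) = mex{0} = 1
G(4) = mex{1,0} = 2
G(5) = mex{2,1,0} = 3
G(6) = mex{3,0,1,0} = 2
G(7) = mex{2,1,0,1} = 3
G(8) = mex{3,2,1,0,0} = 4
G(9) = mex{4,3,2,1,1} = 0
G(10) = mex{0,2,3,2,0} = 1
G(11) = mex{1,3,2,3,1} = 0
G(12) = mex{0,4,3,2,2} = 1
G(13) = mex{1,0,4,3,3} = 2
G(14) = mex{2,1,0,4,2} = 3
G(15) = mex{3,0,1,0,3} = 2
Heap A: G(15) = 2.
Heap B: G(9) = 0.
Combined Grundy value = 2 ⊕ 0 = 2.
A winning move leaves total XOR = 0, i.e. changes one component's Grundy value g to g ⊕ X where X is the current total.
Heap A: need g' = 2⊕2 = 0. Options: 15−1→G=3, 15−4→G=0, 15−5→G=1, 15−6→G=0, 15−8→G=3. Hits: 2.
Heap B: need g' = 0⊕2 = 2. Options: 9−1→G=4, 9−4→G=3, 9−5→G=2, 9−6→G=1, 9−8→G=1. Hits: 1.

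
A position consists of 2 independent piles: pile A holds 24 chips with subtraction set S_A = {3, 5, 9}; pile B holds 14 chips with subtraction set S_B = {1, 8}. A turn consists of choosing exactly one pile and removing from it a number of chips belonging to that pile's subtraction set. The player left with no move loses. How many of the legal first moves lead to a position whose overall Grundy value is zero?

Pile A, S = {3, 5, 9}:
n :  0  1  2  3  4  5  6  7  8  9 10 11 12 13 14 15 16 17 18 19 20 21 22 23 24
G :  0  0  0  1  1  1  2  2  0  3  3  1  0  2  0  1  0  1  0  1  0  1  0  1  0
G_A(24) = 0.
Pile B, S = {1, 8}:
n :  0  1  2  3  4  5  6  7  8  9 10 11 12 13 14
G :  0  1  0  1  0  1  0  1  2  0  1  0  1  0  1
G_B(14) = 1.
Combined Grundy value = 0 ⊕ 1 = 1.
A winning move leaves total XOR = 0, i.e. changes one component's Grundy value g to g ⊕ X where X is the current total.
Pile A: need g' = 0⊕1 = 1. Options: 24−3→G=1, 24−5→G=1, 24−9→G=1. Hits: 3.
Pile B: need g' = 1⊕1 = 0. Options: 14−1→G=0, 14−8→G=0. Hits: 2.

5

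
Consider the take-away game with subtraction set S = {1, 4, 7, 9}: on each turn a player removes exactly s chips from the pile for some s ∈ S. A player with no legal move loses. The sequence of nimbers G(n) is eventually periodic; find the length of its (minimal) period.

8

n :  0  1  2  3  4  5  6  7  8  9 10 11 12 13 14 15 16 17 18
G :  0  1  0  1  2  0  1  2  0  1  0  1  2  0  1  2  0  1  0
G(n+8) = G(n) holds for n = 0,…,8 (a full window of length max(S) = 9), so the sequence is purely periodic with period 8.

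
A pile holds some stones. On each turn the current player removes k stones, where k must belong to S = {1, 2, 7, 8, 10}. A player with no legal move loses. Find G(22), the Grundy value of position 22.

n :  0  1  2  3  4  5  6  7  8  9 10 11 12 13 14 15 16 17 18 19 20 21 22
G :  0  1  2  0  1  2  0  1  2  0  1  2  0  1  2  0  1  2  0  1  2  0  1

1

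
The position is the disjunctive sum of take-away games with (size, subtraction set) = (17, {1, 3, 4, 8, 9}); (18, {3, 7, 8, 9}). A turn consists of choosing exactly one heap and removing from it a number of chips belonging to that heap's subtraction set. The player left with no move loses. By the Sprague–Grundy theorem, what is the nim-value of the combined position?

Heap A, S = {1, 3, 4, 8, 9}:
G(0) = 0
G(1) = mex{0} = 1
G(2) = mex{1} = 0
G(3) = mex{0,0} = 1
G(4) = mex{1,1,0} = 2
G(5) = mex{2,0,1} = 3
G(6) = mex{3,1,0} = 2
G(7) = mex{2,2,1} = 0
G(8) = mex{0,3,2,0} = 1
G(9) = mex{1,2,3,1,0} = 4
G(10) = mex{4,0,2,0,1} = 3
G(11) = mex{3,1,0,1,0} = 2
G(12) = mex{2,4,1,2,1} = 0
G(13) = mex{0,3,4,3,2} = 1
G(14) = mex{1,2,3,2,3} = 0
G(15) = mex{0,0,2,0,2} = 1
G(16) = mex{1,1,0,1,0} = 2
G(17) = mex{2,0,1,4,1} = 3
G_A(17) = 3.
Heap B, S = {3, 7, 8, 9}:
n :  0  1  2  3  4  5  6  7  8  9 10 11 12 13 14 15 16 17 18
G :  0  0  0  1  1  1  0  2  2  1  3  3  0  2  4  1  0  0  0
G_B(18) = 0.
Combined Grundy value = 3 ⊕ 0 = 3.

3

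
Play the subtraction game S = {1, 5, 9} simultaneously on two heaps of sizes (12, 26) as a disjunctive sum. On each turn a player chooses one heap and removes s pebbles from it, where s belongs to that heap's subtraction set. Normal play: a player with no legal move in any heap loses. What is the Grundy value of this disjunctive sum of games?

All heaps use S = {1, 5, 9}:
G(0) = 0
G(1) = mex{0} = 1
G(2) = mex{1} = 0
G(3) = mex{0} = 1
G(4) = mex{1} = 0
G(5) = mex{0,0} = 1
G(6) = mex{1,1} = 0
G(7) = mex{0,0} = 1
G(8) = mex{1,1} = 0
G(9) = mex{0,0,0} = 1
G(10) = mex{1,1,1} = 0
G(11) = mex{0,0,0} = 1
G(12) = mex{1,1,1} = 0
G(13) = mex{0,0,0} = 1
G(14) = mex{1,1,1} = 0
G(15) = mex{0,0,0} = 1
G(16) = mex{1,1,1} = 0
G(17) = mex{0,0,0} = 1
G(18) = mex{1,1,1} = 0
G(19) = mex{0,0,0} = 1
G(20) = mex{1,1,1} = 0
G(21) = mex{0,0,0} = 1
G(22) = mex{1,1,1} = 0
G(23) = mex{0,0,0} = 1
G(24) = mex{1,1,1} = 0
G(25) = mex{0,0,0} = 1
G(26) = mex{1,1,1} = 0
Heap A: G(12) = 0.
Heap B: G(26) = 0.
Combined Grundy value = 0 ⊕ 0 = 0.

0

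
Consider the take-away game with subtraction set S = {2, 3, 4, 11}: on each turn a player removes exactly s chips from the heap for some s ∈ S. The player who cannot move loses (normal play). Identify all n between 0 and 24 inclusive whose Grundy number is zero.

0, 1, 6, 7, 13, 14, 19, 20

n :  0  1  2  3  4  5  6  7  8  9 10 11 12 13 14 15 16 17 18 19 20 21 22 23 24
G :  0  0  1  1  2  2  0  0  1  1  2  2  3  0  0  1  1  2  2  0  0  1  1  2  2
P-positions are exactly the n with G(n) = 0.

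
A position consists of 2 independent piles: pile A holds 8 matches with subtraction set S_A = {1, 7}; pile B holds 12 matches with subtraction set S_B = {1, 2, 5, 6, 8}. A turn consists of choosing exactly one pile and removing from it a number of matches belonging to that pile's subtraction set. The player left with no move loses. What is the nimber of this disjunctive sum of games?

2

Pile A, S = {1, 7}:
G(0) = 0
G(1) = mex{0} = 1
G(2) = mex{1} = 0
G(3) = mex{0} = 1
G(4) = mex{1} = 0
G(5) = mex{0} = 1
G(6) = mex{1} = 0
G(7) = mex{0,0} = 1
G(8) = mex{1,1} = 0
G_A(8) = 0.
Pile B, S = {1, 2, 5, 6, 8}:
G(0) = 0
G(1) = mex{0} = 1
G(2) = mex{1,0} = 2
G(3) = mex{2,1} = 0
G(4) = mex{0,2} = 1
G(5) = mex{1,0,0} = 2
G(6) = mex{2,1,1,0} = 3
G(7) = mex{3,2,2,1} = 0
G(8) = mex{0,3,0,2,0} = 1
G(9) = mex{1,0,1,0,1} = 2
G(10) = mex{2,1,2,1,2} = 0
G(11) = mex{0,2,3,2,0} = 1
G(12) = mex{1,0,0,3,1} = 2
G_B(12) = 2.
Combined Grundy value = 0 ⊕ 2 = 2.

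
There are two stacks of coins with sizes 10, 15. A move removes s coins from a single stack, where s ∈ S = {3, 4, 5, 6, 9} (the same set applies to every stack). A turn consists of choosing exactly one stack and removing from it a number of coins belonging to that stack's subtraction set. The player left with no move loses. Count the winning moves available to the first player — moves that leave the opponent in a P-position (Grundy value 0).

5

All stacks use S = {3, 4, 5, 6, 9}:
n :  0  1  2  3  4  5  6  7  8  9 10 11 12 13 14 15
G :  0  0  0  1  1  1  2  2  2  3  3  3  0  0  0  1
Stack A: G(10) = 3.
Stack B: G(15) = 1.
Combined Grundy value = 3 ⊕ 1 = 2.
A winning move leaves total XOR = 0, i.e. changes one component's Grundy value g to g ⊕ X where X is the current total.
Stack A: need g' = 3⊕2 = 1. Options: 10−3→G=2, 10−4→G=2, 10−5→G=1, 10−6→G=1, 10−9→G=0. Hits: 2.
Stack B: need g' = 1⊕2 = 3. Options: 15−3→G=0, 15−4→G=3, 15−5→G=3, 15−6→G=3, 15−9→G=2. Hits: 3.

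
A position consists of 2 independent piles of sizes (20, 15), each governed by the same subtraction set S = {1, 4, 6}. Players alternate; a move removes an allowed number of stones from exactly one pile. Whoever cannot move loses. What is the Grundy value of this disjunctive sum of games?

0

All piles use S = {1, 4, 6}:
G(0) = 0
G(1) = mex{0} = 1
G(2) = mex{1} = 0
G(3) = mex{0} = 1
G(4) = mex{1,0} = 2
G(5) = mex{2,1} = 0
G(6) = mex{0,0,0} = 1
G(7) = mex{1,1,1} = 0
G(8) = mex{0,2,0} = 1
G(9) = mex{1,0,1} = 2
G(10) = mex{2,1,2} = 0
G(11) = mex{0,0,0} = 1
G(12) = mex{1,1,1} = 0
G(13) = mex{0,2,0} = 1
G(14) = mex{1,0,1} = 2
G(15) = mex{2,1,2} = 0
G(16) = mex{0,0,0} = 1
G(17) = mex{1,1,1} = 0
G(18) = mex{0,2,0} = 1
G(19) = mex{1,0,1} = 2
G(20) = mex{2,1,2} = 0
Pile A: G(20) = 0.
Pile B: G(15) = 0.
Combined Grundy value = 0 ⊕ 0 = 0.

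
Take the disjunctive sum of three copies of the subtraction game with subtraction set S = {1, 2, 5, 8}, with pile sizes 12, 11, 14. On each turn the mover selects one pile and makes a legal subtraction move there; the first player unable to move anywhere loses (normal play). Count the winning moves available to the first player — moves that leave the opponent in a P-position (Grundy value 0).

All piles use S = {1, 2, 5, 8}:
n :  0  1  2  3  4  5  6  7  8  9 10 11 12 13 14
G :  0  1  2  0  1  2  0  1  2  0  1  2  0  1  2
Pile A: G(12) = 0.
Pile B: G(11) = 2.
Pile C: G(14) = 2.
Combined Grundy value = 0 ⊕ 2 ⊕ 2 = 0.
A winning move leaves total XOR = 0, i.e. changes one component's Grundy value g to g ⊕ X where X is the current total.
Pile A: target g' = 0⊕0 = 0, but every legal move changes the Grundy value (mex property), so 0 moves.
Pile B: target g' = 2⊕0 = 2, but every legal move changes the Grundy value (mex property), so 0 moves.
Pile C: target g' = 2⊕0 = 2, but every legal move changes the Grundy value (mex property), so 0 moves.

0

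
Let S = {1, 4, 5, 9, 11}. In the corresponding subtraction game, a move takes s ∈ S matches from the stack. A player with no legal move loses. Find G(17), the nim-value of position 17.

n :  0  1  2  3  4  5  6  7  8  9 10 11 12 13 14 15 16 17
G :  0  1  0  1  2  3  2  3  0  1  0  1  2  3  2  3  0  1

1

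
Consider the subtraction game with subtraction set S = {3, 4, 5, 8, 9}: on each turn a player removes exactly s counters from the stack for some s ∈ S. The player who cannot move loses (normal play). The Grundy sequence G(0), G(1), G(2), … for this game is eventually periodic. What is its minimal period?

n :  0  1  2  3  4  5  6  7  8  9 10 11 12 13 14 15 16 17 18 19 20 21 22 23 24 25
G :  0  0  0  1  1  1  2  2  2  3  3  3  0  0  0  1  1  1  2  2  2  3  3  3  0  0
G(n+12) = G(n) holds for n = 0,…,8 (a full window of length max(S) = 9), so the sequence is purely periodic with period 12.

12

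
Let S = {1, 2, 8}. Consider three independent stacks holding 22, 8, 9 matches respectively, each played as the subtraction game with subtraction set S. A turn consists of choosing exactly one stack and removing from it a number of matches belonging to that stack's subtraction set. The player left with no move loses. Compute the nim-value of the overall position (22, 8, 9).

All stacks use S = {1, 2, 8}:
G(0) = 0
G(1) = mex{0} = 1
G(2) = mex{1,0} = 2
G(3) = mex{2,1} = 0
G(4) = mex{0,2} = 1
G(5) = mex{1,0} = 2
G(6) = mex{2,1} = 0
G(7) = mex{0,2} = 1
G(8) = mex{1,0,0} = 2
G(9) = mex{2,1,1} = 0
G(10) = mex{0,2,2} = 1
G(11) = mex{1,0,0} = 2
G(12) = mex{2,1,1} = 0
G(13) = mex{0,2,2} = 1
G(14) = mex{1,0,0} = 2
G(15) = mex{2,1,1} = 0
G(16) = mex{0,2,2} = 1
G(17) = mex{1,0,0} = 2
G(18) = mex{2,1,1} = 0
G(19) = mex{0,2,2} = 1
G(20) = mex{1,0,0} = 2
G(21) = mex{2,1,1} = 0
G(22) = mex{0,2,2} = 1
Stack A: G(22) = 1.
Stack B: G(8) = 2.
Stack C: G(9) = 0.
Combined Grundy value = 1 ⊕ 2 ⊕ 0 = 3.

3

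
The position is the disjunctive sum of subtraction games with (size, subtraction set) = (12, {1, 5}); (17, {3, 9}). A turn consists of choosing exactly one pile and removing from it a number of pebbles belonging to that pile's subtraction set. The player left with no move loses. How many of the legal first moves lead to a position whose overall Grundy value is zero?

4

Pile A, S = {1, 5}:
n :  0  1  2  3  4  5  6  7  8  9 10 11 12
G :  0  1  0  1  0  1  0  1  0  1  0  1  0
G_A(12) = 0.
Pile B, S = {3, 9}:
n :  0  1  2  3  4  5  6  7  8  9 10 11 12 13 14 15 16 17
G :  0  0  0  1  1  1  0  0  0  1  1  1  0  0  0  1  1  1
G_B(17) = 1.
Combined Grundy value = 0 ⊕ 1 = 1.
A winning move leaves total XOR = 0, i.e. changes one component's Grundy value g to g ⊕ X where X is the current total.
Pile A: need g' = 0⊕1 = 1. Options: 12−1→G=1, 12−5→G=1. Hits: 2.
Pile B: need g' = 1⊕1 = 0. Options: 17−3→G=0, 17−9→G=0. Hits: 2.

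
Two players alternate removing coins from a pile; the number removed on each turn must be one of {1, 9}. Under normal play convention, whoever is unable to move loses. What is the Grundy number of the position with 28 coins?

0

n :  0  1  2  3  4  5  6  7  8  9 10 11 12 13 14 15 16 17 18 19 20 21 22 23 24 25 26 27 28
G :  0  1  0  1  0  1  0  1  0  1  0  1  0  1  0  1  0  1  0  1  0  1  0  1  0  1  0  1  0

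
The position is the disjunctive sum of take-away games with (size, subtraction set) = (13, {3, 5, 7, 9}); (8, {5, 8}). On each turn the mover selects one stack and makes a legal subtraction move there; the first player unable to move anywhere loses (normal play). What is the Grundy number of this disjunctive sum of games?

Stack A, S = {3, 5, 7, 9}:
G(0) = 0
G(1) = mex{} = 0
G(2) = mex{} = 0
G(3) = mex{0} = 1
G(4) = mex{0} = 1
G(5) = mex{0,0} = 1
G(6) = mex{1,0} = 2
G(7) = mex{1,0,0} = 2
G(8) = mex{1,1,0} = 2
G(9) = mex{2,1,0,0} = 3
G(10) = mex{2,1,1,0} = 3
G(11) = mex{2,2,1,0} = 3
G(12) = mex{3,2,1,1} = 0
G(13) = mex{3,2,2,1} = 0
G_A(13) = 0.
Stack B, S = {5, 8}:
G(0) = 0
G(1) = mex{} = 0
G(2) = mex{} = 0
G(3) = mex{} = 0
G(4) = mex{} = 0
G(5) = mex{0} = 1
G(6) = mex{0} = 1
G(7) = mex{0} = 1
G(8) = mex{0,0} = 1
G_B(8) = 1.
Combined Grundy value = 0 ⊕ 1 = 1.

1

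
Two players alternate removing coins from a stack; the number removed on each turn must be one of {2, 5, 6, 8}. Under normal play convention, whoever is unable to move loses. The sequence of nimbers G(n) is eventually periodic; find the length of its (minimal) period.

G(0) = 0
G(1) = mex{} = 0
G(2) = mex{0} = 1
G(3) = mex{0} = 1
G(4) = mex{1} = 0
G(5) = mex{1,0} = 2
G(6) = mex{0,0,0} = 1
G(7) = mex{2,1,0} = 3
G(8) = mex{1,1,1,0} = 2
G(9) = mex{3,0,1,0} = 2
G(10) = mex{2,2,0,1} = 3
G(11) = mex{2,1,2,1} = 0
G(12) = mex{3,3,1,0} = 2
G(13) = mex{0,2,3,2} = 1
G(14) = mex{2,2,2,1} = 0
G(15) = mex{1,3,2,3} = 0
G(16) = mex{0,0,3,2} = 1
G(17) = mex{0,2,0,2} = 1
G(18) = mex{1,1,2,3} = 0
G(19) = mex{1,0,1,0} = 2
G(20) = mex{0,0,0,2} = 1
G(21) = mex{2,1,0,1} = 3
G(22) = mex{1,1,1,0} = 2
G(23) = mex{3,0,1,0} = 2
G(24) = mex{2,2,0,1} = 3
G(25) = mex{2,1,2,1} = 0
G(26) = mex{3,3,1,0} = 2
G(27) = mex{0,2,3,2} = 1
G(28) = mex{2,2,2,1} = 0
G(29) = mex{1,3,2,3} = 0
G(n+14) = G(n) holds for n = 0,…,7 (a full window of length max(S) = 8), so the sequence is purely periodic with period 14.

14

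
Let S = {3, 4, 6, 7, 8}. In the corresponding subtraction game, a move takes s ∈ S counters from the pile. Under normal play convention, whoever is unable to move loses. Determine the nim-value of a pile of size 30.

n :  0  1  2  3  4  5  6  7  8  9 10 11 12 13 14 15 16 17 18 19 20 21 22 23 24 25 26 27 28 29 30
G :  0  0  0  1  1  1  2  2  2  3  3  0  0  0  1  1  1  2  2  2  3  3  0  0  0  1  1  1  2  2  2

2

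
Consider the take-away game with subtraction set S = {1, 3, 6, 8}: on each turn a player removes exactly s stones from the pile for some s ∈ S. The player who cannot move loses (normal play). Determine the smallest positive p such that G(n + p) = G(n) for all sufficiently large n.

9

G(0) = 0
G(1) = mex{0} = 1
G(2) = mex{1} = 0
G(3) = mex{0,0} = 1
G(4) = mex{1,1} = 0
G(5) = mex{0,0} = 1
G(6) = mex{1,1,0} = 2
G(7) = mex{2,0,1} = 3
G(8) = mex{3,1,0,0} = 2
G(9) = mex{2,2,1,1} = 0
G(10) = mex{0,3,0,0} = 1
G(11) = mex{1,2,1,1} = 0
G(12) = mex{0,0,2,0} = 1
G(13) = mex{1,1,3,1} = 0
G(14) = mex{0,0,2,2} = 1
G(15) = mex{1,1,0,3} = 2
G(16) = mex{2,0,1,2} = 3
G(17) = mex{3,1,0,0} = 2
G(18) = mex{2,2,1,1} = 0
G(19) = mex{0,3,0,0} = 1
G(n+9) = G(n) holds for n = 0,…,7 (a full window of length max(S) = 8), so the sequence is purely periodic with period 9.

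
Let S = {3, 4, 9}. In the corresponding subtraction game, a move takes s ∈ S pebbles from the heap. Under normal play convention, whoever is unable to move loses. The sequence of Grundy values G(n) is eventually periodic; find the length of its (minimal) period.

13

G(0) = 0
G(1) = mex{} = 0
G(2) = mex{} = 0
G(3) = mex{0} = 1
G(4) = mex{0,0} = 1
G(5) = mex{0,0} = 1
G(6) = mex{1,0} = 2
G(7) = mex{1,1} = 0
G(8) = mex{1,1} = 0
G(9) = mex{2,1,0} = 3
G(10) = mex{0,2,0} = 1
G(11) = mex{0,0,0} = 1
G(12) = mex{3,0,1} = 2
G(13) = mex{1,3,1} = 0
G(14) = mex{1,1,1} = 0
G(15) = mex{2,1,2} = 0
G(16) = mex{0,2,0} = 1
G(17) = mex{0,0,0} = 1
G(18) = mex{0,0,3} = 1
G(19) = mex{1,0,1} = 2
G(20) = mex{1,1,1} = 0
G(21) = mex{1,1,2} = 0
G(22) = mex{2,1,0} = 3
G(23) = mex{0,2,0} = 1
G(24) = mex{0,0,0} = 1
G(25) = mex{3,0,1} = 2
G(26) = mex{1,3,1} = 0
G(27) = mex{1,1,1} = 0
G(n+13) = G(n) holds for n = 0,…,8 (a full window of length max(S) = 9), so the sequence is purely periodic with period 13.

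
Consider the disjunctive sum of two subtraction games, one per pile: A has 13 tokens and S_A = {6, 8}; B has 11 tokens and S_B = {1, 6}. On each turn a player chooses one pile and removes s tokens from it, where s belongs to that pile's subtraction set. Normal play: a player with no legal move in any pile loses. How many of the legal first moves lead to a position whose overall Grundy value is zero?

1

Pile A, S = {6, 8}:
n :  0  1  2  3  4  5  6  7  8  9 10 11 12 13
G :  0  0  0  0  0  0  1  1  1  1  1  1  2  2
G_A(13) = 2.
Pile B, S = {1, 6}:
n :  0  1  2  3  4  5  6  7  8  9 10 11
G :  0  1  0  1  0  1  2  0  1  0  1  0
G_B(11) = 0.
Combined Grundy value = 2 ⊕ 0 = 2.
A winning move leaves total XOR = 0, i.e. changes one component's Grundy value g to g ⊕ X where X is the current total.
Pile A: need g' = 2⊕2 = 0. Options: 13−6→G=1, 13−8→G=0. Hits: 1.
Pile B: need g' = 0⊕2 = 2. Options: 11−1→G=1, 11−6→G=1. Hits: 0.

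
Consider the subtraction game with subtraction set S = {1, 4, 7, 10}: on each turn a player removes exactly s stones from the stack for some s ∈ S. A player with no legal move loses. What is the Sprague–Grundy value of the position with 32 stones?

n :  0  1  2  3  4  5  6  7  8  9 10 11 12 13 14 15 16 17 18 19 20 21 22 23 24 25 26 27 28 29 30 31 32
G :  0  1  0  1  2  0  1  2  0  1  2  0  1  0  1  2  0  1  2  0  1  2  0  1  0  1  2  0  1  2  0  1  2

2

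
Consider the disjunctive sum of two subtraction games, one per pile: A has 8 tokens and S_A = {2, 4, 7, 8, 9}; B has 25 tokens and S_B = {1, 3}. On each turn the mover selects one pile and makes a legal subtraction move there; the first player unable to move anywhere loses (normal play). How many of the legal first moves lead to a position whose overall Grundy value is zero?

0

Pile A, S = {2, 4, 7, 8, 9}:
G(0) = 0
G(1) = mex{} = 0
G(2) = mex{0} = 1
G(3) = mex{0} = 1
G(4) = mex{1,0} = 2
G(5) = mex{1,0} = 2
G(6) = mex{2,1} = 0
G(7) = mex{2,1,0} = 3
G(8) = mex{0,2,0,0} = 1
G_A(8) = 1.
Pile B, S = {1, 3}:
G(0) = 0
G(1) = mex{0} = 1
G(2) = mex{1} = 0
G(3) = mex{0,0} = 1
G(4) = mex{1,1} = 0
G(5) = mex{0,0} = 1
G(6) = mex{1,1} = 0
G(7) = mex{0,0} = 1
G(8) = mex{1,1} = 0
G(9) = mex{0,0} = 1
G(10) = mex{1,1} = 0
G(11) = mex{0,0} = 1
G(12) = mex{1,1} = 0
G(13) = mex{0,0} = 1
G(14) = mex{1,1} = 0
G(15) = mex{0,0} = 1
G(16) = mex{1,1} = 0
G(17) = mex{0,0} = 1
G(18) = mex{1,1} = 0
G(19) = mex{0,0} = 1
G(20) = mex{1,1} = 0
G(21) = mex{0,0} = 1
G(22) = mex{1,1} = 0
G(23) = mex{0,0} = 1
G(24) = mex{1,1} = 0
G(25) = mex{0,0} = 1
G_B(25) = 1.
Combined Grundy value = 1 ⊕ 1 = 0.
A winning move leaves total XOR = 0, i.e. changes one component's Grundy value g to g ⊕ X where X is the current total.
Pile A: target g' = 1⊕0 = 1, but every legal move changes the Grundy value (mex property), so 0 moves.
Pile B: target g' = 1⊕0 = 1, but every legal move changes the Grundy value (mex property), so 0 moves.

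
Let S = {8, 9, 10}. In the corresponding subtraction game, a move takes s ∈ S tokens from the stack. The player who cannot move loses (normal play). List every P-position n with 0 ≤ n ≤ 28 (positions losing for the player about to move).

0, 1, 2, 3, 4, 5, 6, 7, 18, 19, 20, 21, 22, 23, 24, 25

G(0) = 0
G(1) = mex{} = 0
G(2) = mex{} = 0
G(3) = mex{} = 0
G(4) = mex{} = 0
G(5) = mex{} = 0
G(6) = mex{} = 0
G(7) = mex{} = 0
G(8) = mex{0} = 1
G(9) = mex{0,0} = 1
G(10) = mex{0,0,0} = 1
G(11) = mex{0,0,0} = 1
G(12) = mex{0,0,0} = 1
G(13) = mex{0,0,0} = 1
G(14) = mex{0,0,0} = 1
G(15) = mex{0,0,0} = 1
G(16) = mex{1,0,0} = 2
G(17) = mex{1,1,0} = 2
G(18) = mex{1,1,1} = 0
G(19) = mex{1,1,1} = 0
G(20) = mex{1,1,1} = 0
G(21) = mex{1,1,1} = 0
G(22) = mex{1,1,1} = 0
G(23) = mex{1,1,1} = 0
G(24) = mex{2,1,1} = 0
G(25) = mex{2,2,1} = 0
G(26) = mex{0,2,2} = 1
G(27) = mex{0,0,2} = 1
G(28) = mex{0,0,0} = 1
P-positions are exactly the n with G(n) = 0.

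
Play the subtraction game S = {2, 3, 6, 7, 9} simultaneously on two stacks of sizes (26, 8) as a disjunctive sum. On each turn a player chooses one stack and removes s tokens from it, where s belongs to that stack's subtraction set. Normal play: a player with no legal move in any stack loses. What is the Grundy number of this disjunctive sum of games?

0

All stacks use S = {2, 3, 6, 7, 9}:
G(0) = 0
G(1) = mex{} = 0
G(2) = mex{0} = 1
G(3) = mex{0,0} = 1
G(4) = mex{1,0} = 2
G(5) = mex{1,1} = 0
G(6) = mex{2,1,0} = 3
G(7) = mex{0,2,0,0} = 1
G(8) = mex{3,0,1,0} = 2
G(9) = mex{1,3,1,1,0} = 2
G(10) = mex{2,1,2,1,0} = 3
G(11) = mex{2,2,0,2,1} = 3
G(12) = mex{3,2,3,0,1} = 4
G(13) = mex{3,3,1,3,2} = 0
G(14) = mex{4,3,2,1,0} = 5
G(15) = mex{0,4,2,2,3} = 1
G(16) = mex{5,0,3,2,1} = 4
G(17) = mex{1,5,3,3,2} = 0
G(18) = mex{4,1,4,3,2} = 0
G(19) = mex{0,4,0,4,3} = 1
G(20) = mex{0,0,5,0,3} = 1
G(21) = mex{1,0,1,5,4} = 2
G(22) = mex{1,1,4,1,0} = 2
G(23) = mex{2,1,0,4,5} = 3
G(24) = mex{2,2,0,0,1} = 3
G(25) = mex{3,2,1,0,4} = 5
G(26) = mex{3,3,1,1,0} = 2
Stack A: G(26) = 2.
Stack B: G(8) = 2.
Combined Grundy value = 2 ⊕ 2 = 0.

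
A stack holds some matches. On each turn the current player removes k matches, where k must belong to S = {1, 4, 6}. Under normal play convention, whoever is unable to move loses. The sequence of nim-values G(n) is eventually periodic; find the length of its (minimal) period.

G(0) = 0
G(1) = mex{0} = 1
G(2) = mex{1} = 0
G(3) = mex{0} = 1
G(4) = mex{1,0} = 2
G(5) = mex{2,1} = 0
G(6) = mex{0,0,0} = 1
G(7) = mex{1,1,1} = 0
G(8) = mex{0,2,0} = 1
G(9) = mex{1,0,1} = 2
G(10) = mex{2,1,2} = 0
G(11) = mex{0,0,0} = 1
G(12) = mex{1,1,1} = 0
G(13) = mex{0,2,0} = 1
G(14) = mex{1,0,1} = 2
G(n+5) = G(n) holds for n = 0,…,5 (a full window of length max(S) = 6), so the sequence is purely periodic with period 5.

5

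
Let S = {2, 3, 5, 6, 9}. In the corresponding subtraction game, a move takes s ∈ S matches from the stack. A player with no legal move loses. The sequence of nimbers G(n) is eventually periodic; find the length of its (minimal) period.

n :  0  1  2  3  4  5  6  7  8  9 10 11 12 13 14 15 16 17 18 19 20 21 22 23 24 25 26 27 28
G :  0  0  1  1  2  2  3  3  0  4  1  5  0  4  1  2  0  3  1  2  0  3  1  2  0  3  1  2  0
From n = 14 onward G(n+4) = G(n); since this holds over max(S) = 9 consecutive positions the period is 4 (pre-period 14).

4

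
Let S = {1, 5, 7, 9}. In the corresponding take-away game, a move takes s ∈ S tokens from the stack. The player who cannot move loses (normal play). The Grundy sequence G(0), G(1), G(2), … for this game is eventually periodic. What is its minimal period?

2

G(0) = 0
G(1) = mex{0} = 1
G(2) = mex{1} = 0
G(3) = mex{0} = 1
G(4) = mex{1} = 0
G(5) = mex{0,0} = 1
G(6) = mex{1,1} = 0
G(7) = mex{0,0,0} = 1
G(8) = mex{1,1,1} = 0
G(9) = mex{0,0,0,0} = 1
G(10) = mex{1,1,1,1} = 0
G(11) = mex{0,0,0,0} = 1
G(12) = mex{1,1,1,1} = 0
G(13) = mex{0,0,0,0} = 1
G(14) = mex{1,1,1,1} = 0
G(n+2) = G(n) holds for n = 0,…,8 (a full window of length max(S) = 9), so the sequence is purely periodic with period 2.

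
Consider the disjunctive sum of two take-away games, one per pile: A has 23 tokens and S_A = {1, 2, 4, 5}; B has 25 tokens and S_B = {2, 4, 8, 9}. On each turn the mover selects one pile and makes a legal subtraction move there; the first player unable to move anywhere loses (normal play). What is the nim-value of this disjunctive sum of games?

2

Pile A, S = {1, 2, 4, 5}:
n :  0  1  2  3  4  5  6  7  8  9 10 11 12 13 14 15 16 17 18 19 20 21 22 23
G :  0  1  2  0  1  2  0  1  2  0  1  2  0  1  2  0  1  2  0  1  2  0  1  2
G_A(23) = 2.
Pile B, S = {2, 4, 8, 9}:
G(0) = 0
G(1) = mex{} = 0
G(2) = mex{0} = 1
G(3) = mex{0} = 1
G(4) = mex{1,0} = 2
G(5) = mex{1,0} = 2
G(6) = mex{2,1} = 0
G(7) = mex{2,1} = 0
G(8) = mex{0,2,0} = 1
G(9) = mex{0,2,0,0} = 1
G(10) = mex{1,0,1,0} = 2
G(11) = mex{1,0,1,1} = 2
G(12) = mex{2,1,2,1} = 0
G(13) = mex{2,1,2,2} = 0
G(14) = mex{0,2,0,2} = 1
G(15) = mex{0,2,0,0} = 1
G(16) = mex{1,0,1,0} = 2
G(17) = mex{1,0,1,1} = 2
G(18) = mex{2,1,2,1} = 0
G(19) = mex{2,1,2,2} = 0
G(20) = mex{0,2,0,2} = 1
G(21) = mex{0,2,0,0} = 1
G(22) = mex{1,0,1,0} = 2
G(23) = mex{1,0,1,1} = 2
G(24) = mex{2,1,2,1} = 0
G(25) = mex{2,1,2,2} = 0
G_B(25) = 0.
Combined Grundy value = 2 ⊕ 0 = 2.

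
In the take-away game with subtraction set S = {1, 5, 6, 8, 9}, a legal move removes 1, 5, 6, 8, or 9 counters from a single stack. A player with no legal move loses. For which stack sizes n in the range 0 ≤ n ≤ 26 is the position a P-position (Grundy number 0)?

G(0) = 0
G(1) = mex{0} = 1
G(2) = mex{1} = 0
G(3) = mex{0} = 1
G(4) = mex{1} = 0
G(5) = mex{0,0} = 1
G(6) = mex{1,1,0} = 2
G(7) = mex{2,0,1} = 3
G(8) = mex{3,1,0,0} = 2
G(9) = mex{2,0,1,1,0} = 3
G(10) = mex{3,1,0,0,1} = 2
G(11) = mex{2,2,1,1,0} = 3
G(12) = mex{3,3,2,0,1} = 4
G(13) = mex{4,2,3,1,0} = 5
G(14) = mex{5,3,2,2,1} = 0
G(15) = mex{0,2,3,3,2} = 1
G(16) = mex{1,3,2,2,3} = 0
G(17) = mex{0,4,3,3,2} = 1
G(18) = mex{1,5,4,2,3} = 0
G(19) = mex{0,0,5,3,2} = 1
G(20) = mex{1,1,0,4,3} = 2
G(21) = mex{2,0,1,5,4} = 3
G(22) = mex{3,1,0,0,5} = 2
G(23) = mex{2,0,1,1,0} = 3
G(24) = mex{3,1,0,0,1} = 2
G(25) = mex{2,2,1,1,0} = 3
G(26) = mex{3,3,2,0,1} = 4
P-positions are exactly the n with G(n) = 0.

0, 2, 4, 14, 16, 18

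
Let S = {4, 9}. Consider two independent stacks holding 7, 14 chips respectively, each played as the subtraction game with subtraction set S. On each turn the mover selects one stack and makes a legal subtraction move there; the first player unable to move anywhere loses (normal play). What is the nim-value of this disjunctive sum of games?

All stacks use S = {4, 9}:
G(0) = 0
G(1) = mex{} = 0
G(2) = mex{} = 0
G(3) = mex{} = 0
G(4) = mex{0} = 1
G(5) = mex{0} = 1
G(6) = mex{0} = 1
G(7) = mex{0} = 1
G(8) = mex{1} = 0
G(9) = mex{1,0} = 2
G(10) = mex{1,0} = 2
G(11) = mex{1,0} = 2
G(12) = mex{0,0} = 1
G(13) = mex{2,1} = 0
G(14) = mex{2,1} = 0
Stack A: G(7) = 1.
Stack B: G(14) = 0.
Combined Grundy value = 1 ⊕ 0 = 1.

1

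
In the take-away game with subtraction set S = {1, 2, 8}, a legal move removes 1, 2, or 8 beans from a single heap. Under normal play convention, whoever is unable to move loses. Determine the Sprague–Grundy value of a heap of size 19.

n :  0  1  2  3  4  5  6  7  8  9 10 11 12 13 14 15 16 17 18 19
G :  0  1  2  0  1  2  0  1  2  0  1  2  0  1  2  0  1  2  0  1

1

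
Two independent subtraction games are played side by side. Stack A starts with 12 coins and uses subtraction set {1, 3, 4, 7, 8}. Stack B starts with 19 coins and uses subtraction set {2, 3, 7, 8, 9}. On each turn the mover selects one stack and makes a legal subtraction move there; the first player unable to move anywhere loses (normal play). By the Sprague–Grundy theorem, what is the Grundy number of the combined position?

Stack A, S = {1, 3, 4, 7, 8}:
G(0) = 0
G(1) = mex{0} = 1
G(2) = mex{1} = 0
G(3) = mex{0,0} = 1
G(4) = mex{1,1,0} = 2
G(5) = mex{2,0,1} = 3
G(6) = mex{3,1,0} = 2
G(7) = mex{2,2,1,0} = 3
G(8) = mex{3,3,2,1,0} = 4
G(9) = mex{4,2,3,0,1} = 5
G(10) = mex{5,3,2,1,0} = 4
G(11) = mex{4,4,3,2,1} = 0
G(12) = mex{0,5,4,3,2} = 1
G_A(12) = 1.
Stack B, S = {2, 3, 7, 8, 9}:
n :  0  1  2  3  4  5  6  7  8  9 10 11 12 13 14 15 16 17 18 19
G :  0  0  1  1  2  0  0  1  1  2  2  0  3  1  2  2  0  0  1  1
G_B(19) = 1.
Combined Grundy value = 1 ⊕ 1 = 0.

0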